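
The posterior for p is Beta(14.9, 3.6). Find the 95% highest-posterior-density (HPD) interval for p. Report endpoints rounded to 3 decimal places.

The posterior is unimodal and skewed, so the HPD interval has equal density at both endpoints and is the shortest 95% interval.
Solving f(0.629) = f(0.962) with F(0.962) − F(0.629) = 0.95 gives [0.629, 0.962].
For comparison, the equal-tailed interval is [0.603, 0.946]; the HPD is narrower and shifted toward the mode.

[0.629, 0.962]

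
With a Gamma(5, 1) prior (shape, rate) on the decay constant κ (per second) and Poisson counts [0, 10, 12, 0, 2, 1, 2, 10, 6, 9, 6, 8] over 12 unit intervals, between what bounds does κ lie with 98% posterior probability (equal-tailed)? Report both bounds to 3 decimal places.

Posterior: Gamma(5+66, 1+12) = Gamma(71, 13) (shape, rate).
Equal-tailed 98% interval: Gamma(71, 13) quantiles at 0.01 and 0.99.
Posterior mean ≈ 5.462, SD ≈ 0.648; a Normal approximation gives roughly [3.954, 6.969].
Exact: lower = 4.068; upper = 7.081.

[4.068, 7.081]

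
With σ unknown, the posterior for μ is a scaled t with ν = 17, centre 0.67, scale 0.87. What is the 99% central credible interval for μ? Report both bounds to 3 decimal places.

[-1.851, 3.191]

The t_17 distribution is symmetric; the 99% interval is 0.67 ± t·0.87 with t_{0.995,17} = 2.898.
Half-width: 2.898 × 0.87 = 2.521.
0.67 − 2.521 = -1.851; 0.67 + 2.521 = 3.191.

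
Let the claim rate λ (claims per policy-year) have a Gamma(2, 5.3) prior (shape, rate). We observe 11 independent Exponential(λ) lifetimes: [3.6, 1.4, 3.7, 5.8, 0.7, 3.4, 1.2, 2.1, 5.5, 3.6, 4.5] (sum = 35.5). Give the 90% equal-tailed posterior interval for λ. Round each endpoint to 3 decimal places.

Posterior: Gamma(2+11, 5.3+35.5) = Gamma(13, 40.8) (shape, rate).
Equal-tailed 90% interval: Gamma(13, 40.8) quantiles at 0.05 and 0.95.
Posterior mean ≈ 0.319, SD ≈ 0.088; a Normal approximation gives roughly [0.173, 0.464].
Exact: lower = 0.188; upper = 0.477.

[0.188, 0.477]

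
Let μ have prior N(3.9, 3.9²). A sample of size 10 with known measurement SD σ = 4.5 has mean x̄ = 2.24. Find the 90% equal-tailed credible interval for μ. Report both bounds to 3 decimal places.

Posterior precision = 1/3.9² + 10/4.5² = 0.0657 + 0.4938 = 0.5596, so posterior SD = 1.3368.
Posterior mean = (3.9/3.9² + 10·2.24/4.5²) / 0.5596 = 2.4350.
Interval: 2.4350 ± 1.645 × 1.3368 → [0.236, 4.634].

[0.236, 4.634]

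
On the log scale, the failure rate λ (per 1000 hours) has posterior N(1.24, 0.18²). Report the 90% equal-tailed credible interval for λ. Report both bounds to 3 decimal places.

[2.570, 4.646]

On the log scale the 90% interval is 1.24 ± 1.645 × 0.18 = [0.9439, 1.5361].
Exponentiate: [e^0.9439, e^1.5361] = [2.570, 4.646].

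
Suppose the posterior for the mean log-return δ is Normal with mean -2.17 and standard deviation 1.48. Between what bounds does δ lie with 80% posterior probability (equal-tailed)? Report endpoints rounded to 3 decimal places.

The posterior is symmetric, so the 80% equal-tailed interval is δ = -2.17 ± z·1.48 with z = 1.282.
Half-width: 1.282 × 1.48 = 1.897.
-2.17 − 1.897 = -4.067; -2.17 + 1.897 = -0.273.

[-4.067, -0.273]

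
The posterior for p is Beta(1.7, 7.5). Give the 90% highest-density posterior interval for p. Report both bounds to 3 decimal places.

The posterior is unimodal and skewed, so the HPD interval has equal density at both endpoints and is the shortest 90% interval.
Solving f(0.006) = f(0.359) with F(0.359) − F(0.006) = 0.90 gives [0.006, 0.359].
For comparison, the equal-tailed interval is [0.030, 0.419]; the HPD is narrower and shifted toward the mode.

[0.006, 0.359]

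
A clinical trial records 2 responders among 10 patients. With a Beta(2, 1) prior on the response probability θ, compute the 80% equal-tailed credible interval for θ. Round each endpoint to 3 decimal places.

Posterior: Beta(2+2, 1+8) = Beta(4, 9).
Equal-tailed 80% interval: the 0.1 and 0.9 quantiles of Beta(4, 9).
Posterior mean ≈ 0.308, SD ≈ 0.123; a Normal approximation gives roughly [0.150, 0.466].
Exact: F⁻¹(0.1) = 0.154; F⁻¹(0.9) = 0.475.

[0.154, 0.475]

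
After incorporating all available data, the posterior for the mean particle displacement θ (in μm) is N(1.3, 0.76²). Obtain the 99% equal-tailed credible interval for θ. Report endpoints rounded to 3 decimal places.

[-0.658, 3.258]

The posterior is symmetric, so the 99% equal-tailed interval is θ = 1.3 ± z·0.76 with z = 2.576.
Half-width: 2.576 × 0.76 = 1.958.
1.3 − 1.958 = -0.658; 1.3 + 1.958 = 3.258.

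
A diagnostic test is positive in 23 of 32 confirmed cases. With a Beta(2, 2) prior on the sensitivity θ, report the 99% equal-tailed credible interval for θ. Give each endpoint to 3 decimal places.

[0.485, 0.865]

Posterior: Beta(2+23, 2+9) = Beta(25, 11).
Equal-tailed 99% interval: the 0.005 and 0.995 quantiles of Beta(25, 11).
Posterior mean ≈ 0.694, SD ≈ 0.076; a Normal approximation gives roughly [0.499, 0.890].
Exact: F⁻¹(0.005) = 0.485; F⁻¹(0.995) = 0.865.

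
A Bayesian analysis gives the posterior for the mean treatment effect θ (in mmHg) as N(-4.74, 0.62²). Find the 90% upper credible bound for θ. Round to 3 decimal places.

Need U with P(θ ≤ U) = 0.90: U = -4.74 + z_{0.1}·0.62.
z = 1.282; U = -4.74 + 1.282 × 0.62 = -3.945.

-3.945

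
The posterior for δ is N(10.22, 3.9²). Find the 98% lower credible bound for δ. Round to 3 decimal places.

2.210

Need L with P(δ ≥ L) = 0.98: L = 10.22 − z_{0.02}·3.9.
z = 2.054; L = 10.22 − 2.054 × 3.9 = 2.210.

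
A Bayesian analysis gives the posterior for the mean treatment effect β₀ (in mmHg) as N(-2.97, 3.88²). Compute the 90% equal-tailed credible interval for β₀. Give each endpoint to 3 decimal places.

The posterior is symmetric, so the 90% equal-tailed interval is β₀ = -2.97 ± z·3.88 with z = 1.645.
Half-width: 1.645 × 3.88 = 6.382.
-2.97 − 6.382 = -9.352; -2.97 + 6.382 = 3.412.

[-9.352, 3.412]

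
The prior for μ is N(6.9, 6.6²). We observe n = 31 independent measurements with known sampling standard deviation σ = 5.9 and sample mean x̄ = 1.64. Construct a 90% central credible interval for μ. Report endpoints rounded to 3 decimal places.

Posterior precision = 1/6.6² + 31/5.9² = 0.0230 + 0.8905 = 0.9135, so posterior SD = 1.0463.
Posterior mean = (6.9/6.6² + 31·1.64/5.9²) / 0.9135 = 1.7722.
Interval: 1.7722 ± 1.645 × 1.0463 → [0.051, 3.493].

[0.051, 3.493]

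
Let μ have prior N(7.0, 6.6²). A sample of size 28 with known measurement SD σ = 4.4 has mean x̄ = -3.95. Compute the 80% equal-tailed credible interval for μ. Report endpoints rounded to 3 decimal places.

Posterior precision = 1/6.6² + 28/4.4² = 0.0230 + 1.4463 = 1.4692, so posterior SD = 0.8250.
Posterior mean = (7.0/6.6² + 28·-3.95/4.4²) / 1.4692 = -3.7789.
Interval: -3.7789 ± 1.282 × 0.8250 → [-4.836, -2.722].

[-4.836, -2.722]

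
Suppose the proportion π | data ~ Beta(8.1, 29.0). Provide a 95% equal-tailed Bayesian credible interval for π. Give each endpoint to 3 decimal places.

Posterior: Beta(8.1, 29.0).
Equal-tailed 95% interval: the 0.025 and 0.975 quantiles of Beta(8.1, 29.0).
Posterior mean ≈ 0.218, SD ≈ 0.067; a Normal approximation gives roughly [0.087, 0.350].
Exact: F⁻¹(0.025) = 0.103; F⁻¹(0.975) = 0.363.

[0.103, 0.363]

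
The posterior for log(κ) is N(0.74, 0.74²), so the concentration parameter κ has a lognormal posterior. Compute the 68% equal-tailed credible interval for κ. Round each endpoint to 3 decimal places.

[1.004, 4.375]

On the log scale the 68% interval is 0.74 ± 0.994 × 0.74 = [0.0041, 1.4759].
Exponentiate: [e^0.0041, e^1.4759] = [1.004, 4.375].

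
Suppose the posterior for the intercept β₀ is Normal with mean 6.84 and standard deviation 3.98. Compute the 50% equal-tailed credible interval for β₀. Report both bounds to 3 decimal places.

The posterior is symmetric, so the 50% equal-tailed interval is β₀ = 6.84 ± z·3.98 with z = 0.674.
Half-width: 0.674 × 3.98 = 2.684.
6.84 − 2.684 = 4.156; 6.84 + 2.684 = 9.524.

[4.156, 9.524]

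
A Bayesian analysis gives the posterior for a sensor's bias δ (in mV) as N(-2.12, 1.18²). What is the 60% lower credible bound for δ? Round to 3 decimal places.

Need L with P(δ ≥ L) = 0.60: L = -2.12 − z_{0.4}·1.18.
z = 0.253; L = -2.12 − 0.253 × 1.18 = -2.419.

-2.419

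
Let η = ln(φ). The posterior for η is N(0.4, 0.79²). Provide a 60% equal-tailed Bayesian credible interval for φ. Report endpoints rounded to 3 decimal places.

[0.767, 2.900]

On the log scale the 60% interval is 0.4 ± 0.842 × 0.79 = [-0.2649, 1.0649].
Exponentiate: [e^-0.2649, e^1.0649] = [0.767, 2.900].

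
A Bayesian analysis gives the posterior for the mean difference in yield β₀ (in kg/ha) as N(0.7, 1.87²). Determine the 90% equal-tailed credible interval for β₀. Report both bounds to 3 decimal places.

The posterior is symmetric, so the 90% equal-tailed interval is β₀ = 0.7 ± z·1.87 with z = 1.645.
Half-width: 1.645 × 1.87 = 3.076.
0.7 − 3.076 = -2.376; 0.7 + 3.076 = 3.776.

[-2.376, 3.776]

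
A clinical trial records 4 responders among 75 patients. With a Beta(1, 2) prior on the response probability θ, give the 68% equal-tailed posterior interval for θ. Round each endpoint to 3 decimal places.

[0.037, 0.091]

Posterior: Beta(1+4, 2+71) = Beta(5, 73).
Equal-tailed 68% interval: the 0.16 and 0.84 quantiles of Beta(5, 73).
Posterior mean ≈ 0.064, SD ≈ 0.028; a Normal approximation gives roughly [0.037, 0.092].
Exact: F⁻¹(0.16) = 0.037; F⁻¹(0.84) = 0.091.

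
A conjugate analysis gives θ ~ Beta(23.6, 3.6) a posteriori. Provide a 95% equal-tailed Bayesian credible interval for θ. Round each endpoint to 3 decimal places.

Posterior: Beta(23.6, 3.6).
Equal-tailed 95% interval: the 0.025 and 0.975 quantiles of Beta(23.6, 3.6).
Posterior mean ≈ 0.868, SD ≈ 0.064; a Normal approximation gives roughly [0.743, 0.993].
Exact: F⁻¹(0.025) = 0.720; F⁻¹(0.975) = 0.965.

[0.720, 0.965]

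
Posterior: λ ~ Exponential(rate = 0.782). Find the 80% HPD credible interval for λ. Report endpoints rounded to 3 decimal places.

The exponential density is strictly decreasing on [0, ∞), so the HPD interval is anchored at 0: [0, q] with P(λ ≤ q) = 0.80.
q = −ln(1 − 0.80) / 0.782 = 1.6094 / 0.782 = 2.058.

[0.000, 2.058]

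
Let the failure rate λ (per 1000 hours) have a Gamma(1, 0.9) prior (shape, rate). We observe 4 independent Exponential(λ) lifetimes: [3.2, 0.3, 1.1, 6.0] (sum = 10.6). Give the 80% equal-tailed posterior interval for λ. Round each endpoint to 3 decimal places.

[0.212, 0.695]

Posterior: Gamma(1+4, 0.9+10.6) = Gamma(5, 11.5) (shape, rate).
Equal-tailed 80% interval: Gamma(5, 11.5) quantiles at 0.1 and 0.9.
Posterior mean ≈ 0.435, SD ≈ 0.194; a Normal approximation gives roughly [0.186, 0.684].
Exact: lower = 0.212; upper = 0.695.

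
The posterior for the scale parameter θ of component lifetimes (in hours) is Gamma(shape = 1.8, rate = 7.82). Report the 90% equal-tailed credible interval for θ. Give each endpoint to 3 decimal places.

Posterior: Gamma(shape 1.8, rate 7.82).
Equal-tailed 90% interval: Gamma(1.8, 7.82) quantiles at 0.05 and 0.95.
Posterior mean ≈ 0.230, SD ≈ 0.172; a Normal approximation gives roughly [-0.052, 0.512].
Exact: lower = 0.036; upper = 0.565.

[0.036, 0.565]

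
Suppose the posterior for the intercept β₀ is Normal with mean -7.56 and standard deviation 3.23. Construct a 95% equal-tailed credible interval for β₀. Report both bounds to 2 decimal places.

The posterior is symmetric, so the 95% equal-tailed interval is β₀ = -7.56 ± z·3.23 with z = 1.960.
Half-width: 1.960 × 3.23 = 6.33.
-7.56 − 6.33 = -13.89; -7.56 + 6.33 = -1.23.

[-13.89, -1.23]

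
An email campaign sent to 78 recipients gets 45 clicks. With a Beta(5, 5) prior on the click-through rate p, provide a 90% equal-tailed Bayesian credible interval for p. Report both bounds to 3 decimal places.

Posterior: Beta(5+45, 5+33) = Beta(50, 38).
Equal-tailed 90% interval: the 0.05 and 0.95 quantiles of Beta(50, 38).
Posterior mean ≈ 0.568, SD ≈ 0.053; a Normal approximation gives roughly [0.482, 0.655].
Exact: F⁻¹(0.05) = 0.481; F⁻¹(0.95) = 0.654.

[0.481, 0.654]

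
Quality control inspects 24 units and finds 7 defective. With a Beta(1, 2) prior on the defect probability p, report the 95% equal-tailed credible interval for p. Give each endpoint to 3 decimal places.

Posterior: Beta(1+7, 2+17) = Beta(8, 19).
Equal-tailed 95% interval: the 0.025 and 0.975 quantiles of Beta(8, 19).
Posterior mean ≈ 0.296, SD ≈ 0.086; a Normal approximation gives roughly [0.127, 0.465].
Exact: F⁻¹(0.025) = 0.143; F⁻¹(0.975) = 0.478.

[0.143, 0.478]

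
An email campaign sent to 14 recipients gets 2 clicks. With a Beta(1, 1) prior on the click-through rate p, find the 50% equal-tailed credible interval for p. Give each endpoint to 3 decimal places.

Posterior: Beta(1+2, 1+12) = Beta(3, 13).
Equal-tailed 50% interval: the 0.25 and 0.75 quantiles of Beta(3, 13).
Posterior mean ≈ 0.188, SD ≈ 0.095; a Normal approximation gives roughly [0.124, 0.251].
Exact: F⁻¹(0.25) = 0.116; F⁻¹(0.75) = 0.245.

[0.116, 0.245]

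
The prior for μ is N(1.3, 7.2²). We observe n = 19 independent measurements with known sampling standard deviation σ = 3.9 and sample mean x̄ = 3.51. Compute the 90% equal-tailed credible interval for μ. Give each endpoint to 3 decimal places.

[2.016, 4.937]

Posterior precision = 1/7.2² + 19/3.9² = 0.0193 + 1.2492 = 1.2685, so posterior SD = 0.8879.
Posterior mean = (1.3/7.2² + 19·3.51/3.9²) / 1.2685 = 3.4764.
Interval: 3.4764 ± 1.645 × 0.8879 → [2.016, 4.937].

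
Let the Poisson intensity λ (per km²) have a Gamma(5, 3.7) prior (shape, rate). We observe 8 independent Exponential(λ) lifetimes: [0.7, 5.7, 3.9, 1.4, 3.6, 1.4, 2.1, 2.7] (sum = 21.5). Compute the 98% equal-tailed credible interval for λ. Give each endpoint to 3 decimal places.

[0.242, 0.906]

Posterior: Gamma(5+8, 3.7+21.5) = Gamma(13, 25.2) (shape, rate).
Equal-tailed 98% interval: Gamma(13, 25.2) quantiles at 0.01 and 0.99.
Posterior mean ≈ 0.516, SD ≈ 0.143; a Normal approximation gives roughly [0.183, 0.849].
Exact: lower = 0.242; upper = 0.906.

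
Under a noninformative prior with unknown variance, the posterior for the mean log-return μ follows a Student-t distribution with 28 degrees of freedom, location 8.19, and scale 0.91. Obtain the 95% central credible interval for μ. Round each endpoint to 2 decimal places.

The t_28 distribution is symmetric; the 95% interval is 8.19 ± t·0.91 with t_{0.975,28} = 2.048.
Half-width: 2.048 × 0.91 = 1.86.
8.19 − 1.86 = 6.33; 8.19 + 1.86 = 10.05.

[6.33, 10.05]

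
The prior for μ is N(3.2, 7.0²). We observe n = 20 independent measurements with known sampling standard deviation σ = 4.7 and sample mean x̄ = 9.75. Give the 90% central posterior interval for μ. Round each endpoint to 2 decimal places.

[7.90, 11.32]

Posterior precision = 1/7.0² + 20/4.7² = 0.0204 + 0.9054 = 0.9258, so posterior SD = 1.0393.
Posterior mean = (3.2/7.0² + 20·9.75/4.7²) / 0.9258 = 9.6056.
Interval: 9.6056 ± 1.645 × 1.0393 → [7.90, 11.32].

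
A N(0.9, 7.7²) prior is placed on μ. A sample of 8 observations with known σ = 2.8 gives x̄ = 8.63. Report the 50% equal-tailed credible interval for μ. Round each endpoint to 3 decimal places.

Posterior precision = 1/7.7² + 8/2.8² = 0.0169 + 1.0204 = 1.0373, so posterior SD = 0.9819.
Posterior mean = (0.9/7.7² + 8·8.63/2.8²) / 1.0373 = 8.5043.
Interval: 8.5043 ± 0.674 × 0.9819 → [7.842, 9.167].

[7.842, 9.167]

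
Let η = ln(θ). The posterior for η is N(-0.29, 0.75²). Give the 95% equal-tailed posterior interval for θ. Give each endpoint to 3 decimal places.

[0.172, 3.254]

On the log scale the 95% interval is -0.29 ± 1.960 × 0.75 = [-1.7600, 1.1800].
Exponentiate: [e^-1.7600, e^1.1800] = [0.172, 3.254].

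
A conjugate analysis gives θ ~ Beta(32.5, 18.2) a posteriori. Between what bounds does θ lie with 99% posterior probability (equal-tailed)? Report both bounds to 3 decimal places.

Posterior: Beta(32.5, 18.2).
Equal-tailed 99% interval: the 0.005 and 0.995 quantiles of Beta(32.5, 18.2).
Posterior mean ≈ 0.641, SD ≈ 0.067; a Normal approximation gives roughly [0.469, 0.813].
Exact: F⁻¹(0.005) = 0.462; F⁻¹(0.995) = 0.800.

[0.462, 0.800]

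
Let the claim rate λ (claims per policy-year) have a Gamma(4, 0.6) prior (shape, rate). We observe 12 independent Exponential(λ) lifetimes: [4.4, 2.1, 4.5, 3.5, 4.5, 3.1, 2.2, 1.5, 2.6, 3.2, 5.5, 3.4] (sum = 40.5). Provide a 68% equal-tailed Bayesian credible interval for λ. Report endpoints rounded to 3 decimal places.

Posterior: Gamma(4+12, 0.6+40.5) = Gamma(16, 41.1) (shape, rate).
Equal-tailed 68% interval: Gamma(16, 41.1) quantiles at 0.16 and 0.84.
Posterior mean ≈ 0.389, SD ≈ 0.097; a Normal approximation gives roughly [0.293, 0.486].
Exact: lower = 0.293; upper = 0.485.

[0.293, 0.485]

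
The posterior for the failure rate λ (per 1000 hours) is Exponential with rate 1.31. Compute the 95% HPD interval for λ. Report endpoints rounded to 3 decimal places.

[0.000, 2.287]

The exponential density is strictly decreasing on [0, ∞), so the HPD interval is anchored at 0: [0, q] with P(λ ≤ q) = 0.95.
q = −ln(1 − 0.95) / 1.31 = 2.9957 / 1.31 = 2.287.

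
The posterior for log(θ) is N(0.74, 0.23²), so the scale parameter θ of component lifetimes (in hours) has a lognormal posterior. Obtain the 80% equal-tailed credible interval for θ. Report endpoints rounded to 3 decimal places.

On the log scale the 80% interval is 0.74 ± 1.282 × 0.23 = [0.4452, 1.0348].
Exponentiate: [e^0.4452, e^1.0348] = [1.561, 2.814].

[1.561, 2.814]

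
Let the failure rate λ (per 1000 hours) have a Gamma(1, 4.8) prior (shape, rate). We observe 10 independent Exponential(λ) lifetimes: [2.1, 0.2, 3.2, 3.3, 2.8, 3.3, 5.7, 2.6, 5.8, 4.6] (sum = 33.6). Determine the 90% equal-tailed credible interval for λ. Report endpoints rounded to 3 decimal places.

[0.161, 0.442]

Posterior: Gamma(1+10, 4.8+33.6) = Gamma(11, 38.4) (shape, rate).
Equal-tailed 90% interval: Gamma(11, 38.4) quantiles at 0.05 and 0.95.
Posterior mean ≈ 0.286, SD ≈ 0.086; a Normal approximation gives roughly [0.144, 0.429].
Exact: lower = 0.161; upper = 0.442.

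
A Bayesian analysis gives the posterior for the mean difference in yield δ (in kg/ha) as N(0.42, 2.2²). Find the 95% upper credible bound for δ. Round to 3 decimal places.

4.039

Need U with P(δ ≤ U) = 0.95: U = 0.42 + z_{0.05}·2.2.
z = 1.645; U = 0.42 + 1.645 × 2.2 = 4.039.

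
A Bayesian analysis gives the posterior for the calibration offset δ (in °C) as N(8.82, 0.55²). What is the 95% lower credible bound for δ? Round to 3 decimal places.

Need L with P(δ ≥ L) = 0.95: L = 8.82 − z_{0.05}·0.55.
z = 1.645; L = 8.82 − 1.645 × 0.55 = 7.915.

7.915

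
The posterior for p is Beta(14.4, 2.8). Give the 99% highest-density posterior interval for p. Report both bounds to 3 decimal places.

The posterior is unimodal and skewed, so the HPD interval has equal density at both endpoints and is the shortest 99% interval.
Solving f(0.586) = f(0.992) with F(0.992) − F(0.586) = 0.99 gives [0.586, 0.992].
For comparison, the equal-tailed interval is [0.557, 0.982]; the HPD is narrower and shifted toward the mode.

[0.586, 0.992]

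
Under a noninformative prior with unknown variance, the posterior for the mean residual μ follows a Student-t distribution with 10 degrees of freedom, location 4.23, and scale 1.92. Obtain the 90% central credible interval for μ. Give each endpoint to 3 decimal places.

[0.750, 7.710]

The t_10 distribution is symmetric; the 90% interval is 4.23 ± t·1.92 with t_{0.95,10} = 1.812.
Half-width: 1.812 × 1.92 = 3.480.
4.23 − 3.480 = 0.750; 4.23 + 3.480 = 7.710.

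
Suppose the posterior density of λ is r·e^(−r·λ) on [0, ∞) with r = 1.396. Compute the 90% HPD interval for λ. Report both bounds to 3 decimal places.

[0.000, 1.649]

The exponential density is strictly decreasing on [0, ∞), so the HPD interval is anchored at 0: [0, q] with P(λ ≤ q) = 0.90.
q = −ln(1 − 0.90) / 1.396 = 2.3026 / 1.396 = 1.649.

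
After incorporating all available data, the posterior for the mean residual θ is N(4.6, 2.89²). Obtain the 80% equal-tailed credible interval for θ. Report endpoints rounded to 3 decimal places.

The posterior is symmetric, so the 80% equal-tailed interval is θ = 4.6 ± z·2.89 with z = 1.282.
Half-width: 1.282 × 2.89 = 3.704.
4.6 − 3.704 = 0.896; 4.6 + 3.704 = 8.304.

[0.896, 8.304]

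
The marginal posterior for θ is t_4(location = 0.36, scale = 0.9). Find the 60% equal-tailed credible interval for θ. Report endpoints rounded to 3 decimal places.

[-0.487, 1.207]

The t_4 distribution is symmetric; the 60% interval is 0.36 ± t·0.9 with t_{0.8,4} = 0.941.
Half-width: 0.941 × 0.9 = 0.847.
0.36 − 0.847 = -0.487; 0.36 + 0.847 = 1.207.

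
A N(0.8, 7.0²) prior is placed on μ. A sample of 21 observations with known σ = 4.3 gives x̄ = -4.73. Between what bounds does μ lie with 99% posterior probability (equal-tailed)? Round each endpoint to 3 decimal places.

Posterior precision = 1/7.0² + 21/4.3² = 0.0204 + 1.1357 = 1.1562, so posterior SD = 0.9300.
Posterior mean = (0.8/7.0² + 21·-4.73/4.3²) / 1.1562 = -4.6324.
Interval: -4.6324 ± 2.576 × 0.9300 → [-7.028, -2.237].

[-7.028, -2.237]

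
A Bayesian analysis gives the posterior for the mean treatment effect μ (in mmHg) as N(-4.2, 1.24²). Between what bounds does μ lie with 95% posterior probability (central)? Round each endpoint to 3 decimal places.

The posterior is symmetric, so the 95% equal-tailed interval is μ = -4.2 ± z·1.24 with z = 1.960.
Half-width: 1.960 × 1.24 = 2.430.
-4.2 − 2.430 = -6.630; -4.2 + 2.430 = -1.770.

[-6.630, -1.770]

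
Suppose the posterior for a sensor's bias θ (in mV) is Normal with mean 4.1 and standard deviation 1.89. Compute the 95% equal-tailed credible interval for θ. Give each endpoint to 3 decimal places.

The posterior is symmetric, so the 95% equal-tailed interval is θ = 4.1 ± z·1.89 with z = 1.960.
Half-width: 1.960 × 1.89 = 3.704.
4.1 − 3.704 = 0.396; 4.1 + 3.704 = 7.804.

[0.396, 7.804]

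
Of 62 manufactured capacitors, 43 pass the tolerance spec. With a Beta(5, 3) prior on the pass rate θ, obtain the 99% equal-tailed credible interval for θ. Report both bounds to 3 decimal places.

Posterior: Beta(5+43, 3+19) = Beta(48, 22).
Equal-tailed 99% interval: the 0.005 and 0.995 quantiles of Beta(48, 22).
Posterior mean ≈ 0.686, SD ≈ 0.055; a Normal approximation gives roughly [0.544, 0.828].
Exact: F⁻¹(0.005) = 0.536; F⁻¹(0.995) = 0.816.

[0.536, 0.816]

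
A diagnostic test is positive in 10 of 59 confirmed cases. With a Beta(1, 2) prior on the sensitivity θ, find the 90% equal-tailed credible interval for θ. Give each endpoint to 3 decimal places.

[0.105, 0.262]

Posterior: Beta(1+10, 2+49) = Beta(11, 51).
Equal-tailed 90% interval: the 0.05 and 0.95 quantiles of Beta(11, 51).
Posterior mean ≈ 0.177, SD ≈ 0.048; a Normal approximation gives roughly [0.098, 0.257].
Exact: F⁻¹(0.05) = 0.105; F⁻¹(0.95) = 0.262.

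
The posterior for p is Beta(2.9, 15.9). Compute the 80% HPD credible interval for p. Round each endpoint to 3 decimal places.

The posterior is unimodal and skewed, so the HPD interval has equal density at both endpoints and is the shortest 80% interval.
Solving f(0.040) = f(0.234) with F(0.234) − F(0.040) = 0.80 gives [0.040, 0.234].
For comparison, the equal-tailed interval is [0.060, 0.265]; the HPD is narrower and shifted toward the mode.

[0.040, 0.234]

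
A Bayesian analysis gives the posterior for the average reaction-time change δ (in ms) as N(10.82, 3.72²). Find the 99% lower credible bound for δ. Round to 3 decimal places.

2.166

Need L with P(δ ≥ L) = 0.99: L = 10.82 − z_{0.01}·3.72.
z = 2.326; L = 10.82 − 2.326 × 3.72 = 2.166.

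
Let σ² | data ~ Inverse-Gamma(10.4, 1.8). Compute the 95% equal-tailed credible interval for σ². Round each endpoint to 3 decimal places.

[0.102, 0.355]

Inverse-Gamma(10.4, 1.8) quantiles: F⁻¹(0.025) and F⁻¹(0.975).
Equivalently, 1/σ² ~ Gamma(10.4, rate = 1.8); invert its 0.975 and 0.025 quantiles.
Posterior mean ≈ 0.191, SD ≈ 0.066; a Normal approximation gives roughly [0.062, 0.321].
Exact: lower = 0.102; upper = 0.355.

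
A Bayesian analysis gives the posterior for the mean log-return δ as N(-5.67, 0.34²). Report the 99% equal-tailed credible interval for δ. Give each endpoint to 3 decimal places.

[-6.546, -4.794]

The posterior is symmetric, so the 99% equal-tailed interval is δ = -5.67 ± z·0.34 with z = 2.576.
Half-width: 2.576 × 0.34 = 0.876.
-5.67 − 0.876 = -6.546; -5.67 + 0.876 = -4.794.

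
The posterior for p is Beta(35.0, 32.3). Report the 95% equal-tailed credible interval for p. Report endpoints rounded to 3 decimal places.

[0.401, 0.638]

Posterior: Beta(35.0, 32.3).
Equal-tailed 95% interval: the 0.025 and 0.975 quantiles of Beta(35.0, 32.3).
Posterior mean ≈ 0.520, SD ≈ 0.060; a Normal approximation gives roughly [0.402, 0.639].
Exact: F⁻¹(0.025) = 0.401; F⁻¹(0.975) = 0.638.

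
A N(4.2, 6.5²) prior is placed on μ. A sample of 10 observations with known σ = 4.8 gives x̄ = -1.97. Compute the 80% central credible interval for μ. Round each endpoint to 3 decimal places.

Posterior precision = 1/6.5² + 10/4.8² = 0.0237 + 0.4340 = 0.4577, so posterior SD = 1.4781.
Posterior mean = (4.2/6.5² + 10·-1.97/4.8²) / 0.4577 = -1.6509.
Interval: -1.6509 ± 1.282 × 1.4781 → [-3.545, 0.243].

[-3.545, 0.243]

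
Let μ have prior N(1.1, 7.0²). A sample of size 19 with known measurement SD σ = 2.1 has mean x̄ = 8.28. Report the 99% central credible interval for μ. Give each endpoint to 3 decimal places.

[7.008, 9.484]

Posterior precision = 1/7.0² + 19/2.1² = 0.0204 + 4.3084 = 4.3288, so posterior SD = 0.4806.
Posterior mean = (1.1/7.0² + 19·8.28/2.1²) / 4.3288 = 8.2461.
Interval: 8.2461 ± 2.576 × 0.4806 → [7.008, 9.484].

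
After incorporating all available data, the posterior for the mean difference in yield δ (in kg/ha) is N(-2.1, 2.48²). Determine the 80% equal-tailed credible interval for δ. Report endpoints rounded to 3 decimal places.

The posterior is symmetric, so the 80% equal-tailed interval is δ = -2.1 ± z·2.48 with z = 1.282.
Half-width: 1.282 × 2.48 = 3.178.
-2.1 − 3.178 = -5.278; -2.1 + 3.178 = 1.078.

[-5.278, 1.078]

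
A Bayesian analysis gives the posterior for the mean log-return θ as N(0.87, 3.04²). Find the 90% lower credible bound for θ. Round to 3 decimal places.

-3.026

Need L with P(θ ≥ L) = 0.90: L = 0.87 − z_{0.1}·3.04.
z = 1.282; L = 0.87 − 1.282 × 3.04 = -3.026.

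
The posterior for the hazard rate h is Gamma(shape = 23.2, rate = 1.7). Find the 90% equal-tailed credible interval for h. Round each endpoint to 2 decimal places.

Posterior: Gamma(shape 23.2, rate 1.7).
Equal-tailed 90% interval: Gamma(23.2, 1.7) quantiles at 0.05 and 0.95.
Posterior mean ≈ 13.65, SD ≈ 2.83; a Normal approximation gives roughly [8.99, 18.31].
Exact: lower = 9.34; upper = 18.62.

[9.34, 18.62]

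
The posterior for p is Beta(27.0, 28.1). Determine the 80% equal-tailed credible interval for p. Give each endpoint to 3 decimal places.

Posterior: Beta(27.0, 28.1).
Equal-tailed 80% interval: the 0.1 and 0.9 quantiles of Beta(27.0, 28.1).
Posterior mean ≈ 0.490, SD ≈ 0.067; a Normal approximation gives roughly [0.404, 0.576].
Exact: F⁻¹(0.1) = 0.404; F⁻¹(0.9) = 0.576.

[0.404, 0.576]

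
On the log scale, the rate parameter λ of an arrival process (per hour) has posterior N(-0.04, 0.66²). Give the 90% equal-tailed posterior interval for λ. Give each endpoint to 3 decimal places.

[0.324, 2.845]

On the log scale the 90% interval is -0.04 ± 1.645 × 0.66 = [-1.1256, 1.0456].
Exponentiate: [e^-1.1256, e^1.0456] = [0.324, 2.845].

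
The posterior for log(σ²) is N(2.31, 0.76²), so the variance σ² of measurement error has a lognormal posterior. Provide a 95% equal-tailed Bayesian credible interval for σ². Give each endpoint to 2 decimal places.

[2.27, 44.68]

On the log scale the 95% interval is 2.31 ± 1.960 × 0.76 = [0.8204, 3.7996].
Exponentiate: [e^0.8204, e^3.7996] = [2.27, 44.68].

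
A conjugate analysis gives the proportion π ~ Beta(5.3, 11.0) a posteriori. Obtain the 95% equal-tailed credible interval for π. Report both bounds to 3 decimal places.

Posterior: Beta(5.3, 11.0).
Equal-tailed 95% interval: the 0.025 and 0.975 quantiles of Beta(5.3, 11.0).
Posterior mean ≈ 0.325, SD ≈ 0.113; a Normal approximation gives roughly [0.104, 0.546].
Exact: F⁻¹(0.025) = 0.128; F⁻¹(0.975) = 0.562.

[0.128, 0.562]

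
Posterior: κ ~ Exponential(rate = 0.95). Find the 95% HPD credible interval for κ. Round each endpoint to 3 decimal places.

[0.000, 3.153]

The exponential density is strictly decreasing on [0, ∞), so the HPD interval is anchored at 0: [0, q] with P(κ ≤ q) = 0.95.
q = −ln(1 − 0.95) / 0.95 = 2.9957 / 0.95 = 3.153.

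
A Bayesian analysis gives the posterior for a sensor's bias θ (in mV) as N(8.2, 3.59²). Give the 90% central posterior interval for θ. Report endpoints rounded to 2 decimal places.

The posterior is symmetric, so the 90% equal-tailed interval is θ = 8.2 ± z·3.59 with z = 1.645.
Half-width: 1.645 × 3.59 = 5.91.
8.2 − 5.91 = 2.29; 8.2 + 5.91 = 14.11.

[2.29, 14.11]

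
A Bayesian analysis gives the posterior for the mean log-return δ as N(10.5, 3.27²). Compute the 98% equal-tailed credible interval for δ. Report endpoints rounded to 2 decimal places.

[2.89, 18.11]

The posterior is symmetric, so the 98% equal-tailed interval is δ = 10.5 ± z·3.27 with z = 2.326.
Half-width: 2.326 × 3.27 = 7.61.
10.5 − 7.61 = 2.89; 10.5 + 7.61 = 18.11.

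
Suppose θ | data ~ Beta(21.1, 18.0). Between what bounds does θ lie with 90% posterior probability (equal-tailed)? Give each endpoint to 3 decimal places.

[0.409, 0.668]

Posterior: Beta(21.1, 18.0).
Equal-tailed 90% interval: the 0.05 and 0.95 quantiles of Beta(21.1, 18.0).
Posterior mean ≈ 0.540, SD ≈ 0.079; a Normal approximation gives roughly [0.410, 0.669].
Exact: F⁻¹(0.05) = 0.409; F⁻¹(0.95) = 0.668.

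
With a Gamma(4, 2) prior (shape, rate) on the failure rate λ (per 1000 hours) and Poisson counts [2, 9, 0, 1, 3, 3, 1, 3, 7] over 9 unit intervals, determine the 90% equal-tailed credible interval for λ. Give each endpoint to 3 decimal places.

[2.196, 3.907]

Posterior: Gamma(4+29, 2+9) = Gamma(33, 11) (shape, rate).
Equal-tailed 90% interval: Gamma(33, 11) quantiles at 0.05 and 0.95.
Posterior mean ≈ 3.000, SD ≈ 0.522; a Normal approximation gives roughly [2.141, 3.859].
Exact: lower = 2.196; upper = 3.907.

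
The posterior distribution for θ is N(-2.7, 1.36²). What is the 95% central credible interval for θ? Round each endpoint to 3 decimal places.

The posterior is symmetric, so the 95% equal-tailed interval is θ = -2.7 ± z·1.36 with z = 1.960.
Half-width: 1.960 × 1.36 = 2.666.
-2.7 − 2.666 = -5.366; -2.7 + 2.666 = -0.034.

[-5.366, -0.034]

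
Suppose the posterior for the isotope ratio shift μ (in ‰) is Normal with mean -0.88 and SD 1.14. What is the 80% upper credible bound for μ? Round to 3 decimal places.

Need U with P(μ ≤ U) = 0.80: U = -0.88 + z_{0.2}·1.14.
z = 0.842; U = -0.88 + 0.842 × 1.14 = 0.079.

0.079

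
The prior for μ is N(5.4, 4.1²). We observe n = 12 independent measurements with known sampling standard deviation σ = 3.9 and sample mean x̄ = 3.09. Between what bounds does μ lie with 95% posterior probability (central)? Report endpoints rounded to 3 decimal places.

[1.124, 5.380]

Posterior precision = 1/4.1² + 12/3.9² = 0.0595 + 0.7890 = 0.8484, so posterior SD = 1.0856.
Posterior mean = (5.4/4.1² + 12·3.09/3.9²) / 0.8484 = 3.2520.
Interval: 3.2520 ± 1.960 × 1.0856 → [1.124, 5.380].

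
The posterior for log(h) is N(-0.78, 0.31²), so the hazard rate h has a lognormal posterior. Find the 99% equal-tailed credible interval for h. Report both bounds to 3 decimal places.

On the log scale the 99% interval is -0.78 ± 2.576 × 0.31 = [-1.5785, 0.0185].
Exponentiate: [e^-1.5785, e^0.0185] = [0.206, 1.019].

[0.206, 1.019]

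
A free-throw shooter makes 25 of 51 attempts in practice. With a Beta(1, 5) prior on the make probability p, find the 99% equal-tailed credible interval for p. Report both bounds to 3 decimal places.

[0.293, 0.625]

Posterior: Beta(1+25, 5+26) = Beta(26, 31).
Equal-tailed 99% interval: the 0.005 and 0.995 quantiles of Beta(26, 31).
Posterior mean ≈ 0.456, SD ≈ 0.065; a Normal approximation gives roughly [0.288, 0.625].
Exact: F⁻¹(0.005) = 0.293; F⁻¹(0.995) = 0.625.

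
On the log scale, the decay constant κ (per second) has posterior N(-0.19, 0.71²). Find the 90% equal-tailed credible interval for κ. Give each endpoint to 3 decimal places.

[0.257, 2.659]

On the log scale the 90% interval is -0.19 ± 1.645 × 0.71 = [-1.3578, 0.9778].
Exponentiate: [e^-1.3578, e^0.9778] = [0.257, 2.659].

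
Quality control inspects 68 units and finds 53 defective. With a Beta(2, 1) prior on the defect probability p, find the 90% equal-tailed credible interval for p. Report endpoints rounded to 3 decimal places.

Posterior: Beta(2+53, 1+15) = Beta(55, 16).
Equal-tailed 90% interval: the 0.05 and 0.95 quantiles of Beta(55, 16).
Posterior mean ≈ 0.775, SD ≈ 0.049; a Normal approximation gives roughly [0.694, 0.856].
Exact: F⁻¹(0.05) = 0.689; F⁻¹(0.95) = 0.851.

[0.689, 0.851]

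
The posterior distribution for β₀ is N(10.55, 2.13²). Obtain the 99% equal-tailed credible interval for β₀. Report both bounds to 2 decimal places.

The posterior is symmetric, so the 99% equal-tailed interval is β₀ = 10.55 ± z·2.13 with z = 2.576.
Half-width: 2.576 × 2.13 = 5.49.
10.55 − 5.49 = 5.06; 10.55 + 5.49 = 16.04.

[5.06, 16.04]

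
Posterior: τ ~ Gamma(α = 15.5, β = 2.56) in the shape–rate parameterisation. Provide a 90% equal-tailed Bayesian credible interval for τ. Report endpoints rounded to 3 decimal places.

Posterior: Gamma(shape 15.5, rate 2.56).
Equal-tailed 90% interval: Gamma(15.5, 2.56) quantiles at 0.05 and 0.95.
Posterior mean ≈ 6.055, SD ≈ 1.538; a Normal approximation gives roughly [3.525, 8.584].
Exact: lower = 3.766; upper = 8.786.

[3.766, 8.786]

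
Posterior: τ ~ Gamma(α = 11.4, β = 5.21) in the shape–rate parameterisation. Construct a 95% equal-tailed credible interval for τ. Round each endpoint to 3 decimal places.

Posterior: Gamma(shape 11.4, rate 5.21).
Equal-tailed 95% interval: Gamma(11.4, 5.21) quantiles at 0.025 and 0.975.
Posterior mean ≈ 2.188, SD ≈ 0.648; a Normal approximation gives roughly [0.918, 3.458].
Exact: lower = 1.108; upper = 3.629.

[1.108, 3.629]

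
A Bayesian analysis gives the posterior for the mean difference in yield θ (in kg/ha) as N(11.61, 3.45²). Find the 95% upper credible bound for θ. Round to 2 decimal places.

Need U with P(θ ≤ U) = 0.95: U = 11.61 + z_{0.05}·3.45.
z = 1.645; U = 11.61 + 1.645 × 3.45 = 17.28.

17.28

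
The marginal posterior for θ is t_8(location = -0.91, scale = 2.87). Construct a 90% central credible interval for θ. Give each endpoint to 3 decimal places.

[-6.247, 4.427]

The t_8 distribution is symmetric; the 90% interval is -0.91 ± t·2.87 with t_{0.95,8} = 1.860.
Half-width: 1.860 × 2.87 = 5.337.
-0.91 − 5.337 = -6.247; -0.91 + 5.337 = 4.427.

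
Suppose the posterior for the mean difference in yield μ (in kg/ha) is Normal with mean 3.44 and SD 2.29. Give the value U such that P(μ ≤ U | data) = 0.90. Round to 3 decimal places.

Need U with P(μ ≤ U) = 0.90: U = 3.44 + z_{0.1}·2.29.
z = 1.282; U = 3.44 + 1.282 × 2.29 = 6.375.

6.375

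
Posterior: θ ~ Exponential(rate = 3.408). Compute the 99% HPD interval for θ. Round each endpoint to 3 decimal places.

The exponential density is strictly decreasing on [0, ∞), so the HPD interval is anchored at 0: [0, q] with P(θ ≤ q) = 0.99.
q = −ln(1 − 0.99) / 3.408 = 4.6052 / 3.408 = 1.351.

[0.000, 1.351]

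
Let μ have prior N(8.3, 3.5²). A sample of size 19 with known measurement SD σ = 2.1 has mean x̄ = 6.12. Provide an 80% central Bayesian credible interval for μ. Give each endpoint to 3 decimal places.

[5.549, 6.772]

Posterior precision = 1/3.5² + 19/2.1² = 0.0816 + 4.3084 = 4.3900, so posterior SD = 0.4773.
Posterior mean = (8.3/3.5² + 19·6.12/2.1²) / 4.3900 = 6.1605.
Interval: 6.1605 ± 1.282 × 0.4773 → [5.549, 6.772].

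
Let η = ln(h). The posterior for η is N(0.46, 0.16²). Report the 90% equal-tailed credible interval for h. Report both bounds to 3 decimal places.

[1.218, 2.061]

On the log scale the 90% interval is 0.46 ± 1.645 × 0.16 = [0.1968, 0.7232].
Exponentiate: [e^0.1968, e^0.7232] = [1.218, 2.061].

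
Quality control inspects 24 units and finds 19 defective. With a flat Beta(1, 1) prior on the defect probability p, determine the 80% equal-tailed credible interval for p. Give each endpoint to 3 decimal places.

[0.660, 0.869]

Posterior: Beta(1+19, 1+5) = Beta(20, 6).
Equal-tailed 80% interval: the 0.1 and 0.9 quantiles of Beta(20, 6).
Posterior mean ≈ 0.769, SD ≈ 0.081; a Normal approximation gives roughly [0.665, 0.873].
Exact: F⁻¹(0.1) = 0.660; F⁻¹(0.9) = 0.869.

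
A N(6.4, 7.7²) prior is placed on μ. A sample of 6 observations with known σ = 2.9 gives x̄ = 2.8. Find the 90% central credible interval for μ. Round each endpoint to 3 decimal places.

[0.958, 4.808]

Posterior precision = 1/7.7² + 6/2.9² = 0.0169 + 0.7134 = 0.7303, so posterior SD = 1.1702.
Posterior mean = (6.4/7.7² + 6·2.8/2.9²) / 0.7303 = 2.8831.
Interval: 2.8831 ± 1.645 × 1.1702 → [0.958, 4.808].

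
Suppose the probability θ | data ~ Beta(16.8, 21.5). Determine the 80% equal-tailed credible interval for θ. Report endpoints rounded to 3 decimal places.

Posterior: Beta(16.8, 21.5).
Equal-tailed 80% interval: the 0.1 and 0.9 quantiles of Beta(16.8, 21.5).
Posterior mean ≈ 0.439, SD ≈ 0.079; a Normal approximation gives roughly [0.337, 0.540].
Exact: F⁻¹(0.1) = 0.337; F⁻¹(0.9) = 0.542.

[0.337, 0.542]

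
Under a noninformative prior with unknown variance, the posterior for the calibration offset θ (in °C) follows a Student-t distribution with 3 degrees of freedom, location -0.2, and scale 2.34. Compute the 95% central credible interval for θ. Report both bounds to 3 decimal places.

[-7.647, 7.247]

The t_3 distribution is symmetric; the 95% interval is -0.2 ± t·2.34 with t_{0.975,3} = 3.182.
Half-width: 3.182 × 2.34 = 7.447.
-0.2 − 7.447 = -7.647; -0.2 + 7.447 = 7.247.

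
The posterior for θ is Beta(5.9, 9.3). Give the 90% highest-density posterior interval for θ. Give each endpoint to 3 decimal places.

[0.188, 0.585]

The posterior is unimodal and skewed, so the HPD interval has equal density at both endpoints and is the shortest 90% interval.
Solving f(0.188) = f(0.585) with F(0.585) − F(0.188) = 0.90 gives [0.188, 0.585].
For comparison, the equal-tailed interval is [0.197, 0.596]; the HPD is narrower and shifted toward the mode.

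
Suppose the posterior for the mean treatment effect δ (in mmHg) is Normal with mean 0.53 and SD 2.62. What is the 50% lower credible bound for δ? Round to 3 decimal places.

Need L with P(δ ≥ L) = 0.50: L = 0.53 − z_{0.5}·2.62.
z = 0.000; L = 0.53 − 0.000 × 2.62 = 0.530.

0.530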